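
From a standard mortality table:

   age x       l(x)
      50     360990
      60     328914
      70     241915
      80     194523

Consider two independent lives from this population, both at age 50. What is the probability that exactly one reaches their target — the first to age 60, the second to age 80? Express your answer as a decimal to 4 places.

0.4680

p₁ = l(60)/l(50) = 328914/360990 = 0.911144; p₂ = l(80)/l(50) = 194523/360990 = 0.538860.
P(exactly one) = p₁(1−p₂) + (1−p₁)p₂ = 0.420165 + 0.047881 = 0.468046.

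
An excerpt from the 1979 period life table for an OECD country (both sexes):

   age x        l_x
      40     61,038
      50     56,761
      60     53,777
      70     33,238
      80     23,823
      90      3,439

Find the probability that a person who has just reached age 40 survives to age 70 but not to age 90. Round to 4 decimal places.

0.4882

This is the probability of reaching 70 but not 90, conditional on being alive at 40: (l_70 − l_90) / l_40.
= (33,238 − 3,439) / 61,038 = 29,799 / 61,038 = 0.488204.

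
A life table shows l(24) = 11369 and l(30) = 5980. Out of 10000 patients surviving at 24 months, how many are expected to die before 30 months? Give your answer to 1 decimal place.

4740.1

The relevant probability is 1 − 5980/11369 = 0.474008.
Expected number = 10000 × 0.474008 = 4740.1.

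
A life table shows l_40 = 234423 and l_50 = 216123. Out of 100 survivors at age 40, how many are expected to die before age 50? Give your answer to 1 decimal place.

The relevant probability is 1 − 216123/234423 = 0.078064.
Expected number = 100 × 0.078064 = 7.8.

7.8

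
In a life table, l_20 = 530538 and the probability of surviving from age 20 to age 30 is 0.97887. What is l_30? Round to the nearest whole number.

519328

l_30 = l_20 × p = 530538 × 0.97887 = 519328.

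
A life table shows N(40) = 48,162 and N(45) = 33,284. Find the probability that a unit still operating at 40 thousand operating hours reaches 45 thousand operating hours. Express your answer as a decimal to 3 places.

0.691

The conditional survival probability is N(45)/N(40) = 33,284/48,162 = 0.691084.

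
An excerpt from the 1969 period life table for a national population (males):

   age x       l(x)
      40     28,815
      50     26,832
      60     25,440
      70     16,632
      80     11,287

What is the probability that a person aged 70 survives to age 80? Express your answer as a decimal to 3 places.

0.679

The conditional survival probability is l(80)/l(70) = 11,287/16,632 = 0.678632.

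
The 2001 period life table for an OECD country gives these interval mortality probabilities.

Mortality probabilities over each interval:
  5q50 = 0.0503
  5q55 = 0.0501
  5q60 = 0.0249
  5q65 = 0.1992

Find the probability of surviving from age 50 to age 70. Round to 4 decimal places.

0.7044

The overall survival probability is (1 − 0.0503) × (1 − 0.0501) × (1 − 0.0249) × (1 − 0.1992).
= 0.9497 × 0.9499 × 0.9751 × 0.8008 = 0.704430.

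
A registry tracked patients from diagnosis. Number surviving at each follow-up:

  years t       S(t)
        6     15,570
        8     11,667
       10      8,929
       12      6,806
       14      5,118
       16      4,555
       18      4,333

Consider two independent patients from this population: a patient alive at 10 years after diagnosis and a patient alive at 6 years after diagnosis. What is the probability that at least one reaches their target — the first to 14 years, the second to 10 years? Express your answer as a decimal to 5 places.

0.81795

p₁ = S(14)/S(10) = 5,118/8,929 = 0.573188; p₂ = S(10)/S(6) = 8,929/15,570 = 0.573475.
P(at least one) = 1 − (1−p₁)(1−p₂) = 1 − 0.426812 × 0.426525 = 0.817954.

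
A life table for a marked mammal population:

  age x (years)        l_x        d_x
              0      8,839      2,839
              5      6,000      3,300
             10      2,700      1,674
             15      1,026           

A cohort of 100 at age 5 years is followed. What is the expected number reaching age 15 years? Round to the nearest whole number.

17

The relevant probability is 1,026/6,000 = 0.171000.
Expected number = 100 × 0.171000 = 17.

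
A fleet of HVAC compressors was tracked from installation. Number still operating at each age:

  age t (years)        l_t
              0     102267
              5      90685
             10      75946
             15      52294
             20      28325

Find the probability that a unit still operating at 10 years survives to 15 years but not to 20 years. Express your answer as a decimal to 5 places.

0.31561

This is the probability of reaching 15 but not 20, conditional on being operational at 10: (l_15 − l_20) / l_10.
= (52294 − 28325) / 75946 = 23969 / 75946 = 0.315606.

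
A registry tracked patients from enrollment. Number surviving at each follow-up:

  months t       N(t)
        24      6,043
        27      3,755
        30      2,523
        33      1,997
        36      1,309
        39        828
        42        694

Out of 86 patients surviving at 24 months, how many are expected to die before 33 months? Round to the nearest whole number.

The relevant probability is 1 − 1,997/6,043 = 0.669535.
Expected number = 86 × 0.669535 = 58.

58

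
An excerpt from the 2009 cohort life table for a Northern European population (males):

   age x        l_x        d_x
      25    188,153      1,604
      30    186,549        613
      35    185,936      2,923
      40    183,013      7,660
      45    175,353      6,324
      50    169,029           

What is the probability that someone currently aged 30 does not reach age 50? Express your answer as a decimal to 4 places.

P(die before 50 | alive at 30) = 1 − l_50/l_30 = 1 − 169,029/186,549 = (17,520)/186,549 = 0.093916.

0.0939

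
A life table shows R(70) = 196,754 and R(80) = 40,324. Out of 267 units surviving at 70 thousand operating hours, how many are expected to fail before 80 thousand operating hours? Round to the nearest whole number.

212

The relevant probability is 1 − 40,324/196,754 = 0.795054.
Expected number = 267 × 0.795054 = 212.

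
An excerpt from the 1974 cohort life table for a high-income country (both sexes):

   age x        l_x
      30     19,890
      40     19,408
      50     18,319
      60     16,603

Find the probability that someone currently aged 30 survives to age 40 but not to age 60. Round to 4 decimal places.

0.1410

We want 10|20q30 = (l_40 − l_60)/l_30.
This is the probability of reaching 40 but not 60, conditional on being alive at 30: (l_40 − l_60) / l_30.
= (19,408 − 16,603) / 19,890 = 2,805 / 19,890 = 0.141026.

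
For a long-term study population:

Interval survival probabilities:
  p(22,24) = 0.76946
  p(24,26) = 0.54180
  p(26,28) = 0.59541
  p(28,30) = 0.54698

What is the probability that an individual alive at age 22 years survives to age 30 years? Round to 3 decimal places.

Survival from 22 to 30 is the product of surviving each interval: 0.76946 × 0.54180 × 0.59541 × 0.54698.
= 0.135773.

0.136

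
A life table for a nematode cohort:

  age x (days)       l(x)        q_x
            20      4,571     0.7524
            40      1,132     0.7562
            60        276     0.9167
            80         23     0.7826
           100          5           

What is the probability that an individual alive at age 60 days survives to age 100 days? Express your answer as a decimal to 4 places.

The conditional survival probability is l(100)/l(60) = 5/276 = 0.018116.

0.0181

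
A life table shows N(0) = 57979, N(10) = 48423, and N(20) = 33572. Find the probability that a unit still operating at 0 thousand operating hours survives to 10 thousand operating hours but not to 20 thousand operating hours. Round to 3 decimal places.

This is the probability of reaching 10 but not 20, conditional on being operational at 0: (N(10) − N(20)) / N(0).
= (48423 − 33572) / 57979 = 14851 / 57979 = 0.256144.

0.256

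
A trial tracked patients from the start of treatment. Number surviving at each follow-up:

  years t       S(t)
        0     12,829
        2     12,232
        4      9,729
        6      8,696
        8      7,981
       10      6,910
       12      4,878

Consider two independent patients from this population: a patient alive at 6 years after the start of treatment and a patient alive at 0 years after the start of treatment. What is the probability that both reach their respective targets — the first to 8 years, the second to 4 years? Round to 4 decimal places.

p₁ = S(8)/S(6) = 7,981/8,696 = 0.917778; p₂ = S(4)/S(0) = 9,729/12,829 = 0.758360.
P(both) = p₁ × p₂ = 0.917778 × 0.758360 = 0.696006.

0.6960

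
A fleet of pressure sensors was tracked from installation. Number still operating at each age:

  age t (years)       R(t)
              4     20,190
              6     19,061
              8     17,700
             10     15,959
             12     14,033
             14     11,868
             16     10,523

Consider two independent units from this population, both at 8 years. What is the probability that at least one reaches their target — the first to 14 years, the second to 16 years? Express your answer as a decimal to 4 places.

0.8664

p₁ = R(14)/R(8) = 11,868/17,700 = 0.670508; p₂ = R(16)/R(8) = 10,523/17,700 = 0.594520.
P(at least one) = 1 − (1−p₁)(1−p₂) = 1 − 0.329492 × 0.405480 = 0.866398.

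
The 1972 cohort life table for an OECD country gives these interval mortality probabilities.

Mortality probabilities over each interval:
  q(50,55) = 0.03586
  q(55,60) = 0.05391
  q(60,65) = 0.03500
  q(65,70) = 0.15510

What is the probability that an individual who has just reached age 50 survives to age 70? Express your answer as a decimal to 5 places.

0.74371

P(survive 50→70) = (1 − 0.03586) × (1 − 0.05391) × (1 − 0.03500) × (1 − 0.15510).
= 0.96414 × 0.94609 × 0.96500 × 0.84490 = 0.743713.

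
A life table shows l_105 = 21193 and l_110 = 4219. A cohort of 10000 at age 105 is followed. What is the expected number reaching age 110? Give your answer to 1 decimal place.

The relevant probability is 4219/21193 = 0.199075.
Expected number = 10000 × 0.199075 = 1990.8.

1990.8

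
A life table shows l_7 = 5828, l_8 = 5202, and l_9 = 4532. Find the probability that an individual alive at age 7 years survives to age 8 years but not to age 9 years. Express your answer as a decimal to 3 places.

This is the probability of reaching 8 but not 9, conditional on being alive at 7: (l_8 − l_9) / l_7.
= (5202 − 4532) / 5828 = 670 / 5828 = 0.114962.

0.115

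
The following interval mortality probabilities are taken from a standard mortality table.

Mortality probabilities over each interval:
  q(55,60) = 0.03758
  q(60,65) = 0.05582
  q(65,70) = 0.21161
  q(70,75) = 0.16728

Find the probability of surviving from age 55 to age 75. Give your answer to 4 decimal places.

0.5966

Survival from 55 to 75 is the product of surviving each interval: (1 − 0.03758) × (1 − 0.05582) × (1 − 0.21161) × (1 − 0.16728).
= 0.96242 × 0.94418 × 0.78839 × 0.83272 = 0.596567.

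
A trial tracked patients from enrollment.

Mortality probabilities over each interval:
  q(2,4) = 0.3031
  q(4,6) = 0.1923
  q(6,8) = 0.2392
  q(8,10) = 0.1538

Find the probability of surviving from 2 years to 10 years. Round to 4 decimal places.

Survival from 2 to 10 is the product of surviving each interval: (1 − 0.3031) × (1 − 0.1923) × (1 − 0.2392) × (1 − 0.1538).
= 0.6969 × 0.8077 × 0.7608 × 0.8462 = 0.362380.

0.3624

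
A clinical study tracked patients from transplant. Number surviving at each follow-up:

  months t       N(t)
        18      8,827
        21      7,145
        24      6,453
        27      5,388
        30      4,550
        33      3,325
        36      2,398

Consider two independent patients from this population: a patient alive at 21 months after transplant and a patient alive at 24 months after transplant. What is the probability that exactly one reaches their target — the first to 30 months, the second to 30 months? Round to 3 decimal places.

0.444

p₁ = N(30)/N(21) = 4,550/7,145 = 0.636809; p₂ = N(30)/N(24) = 4,550/6,453 = 0.705098.
P(exactly one) = p₁(1−p₂) + (1−p₁)p₂ = 0.187796 + 0.256085 = 0.443881.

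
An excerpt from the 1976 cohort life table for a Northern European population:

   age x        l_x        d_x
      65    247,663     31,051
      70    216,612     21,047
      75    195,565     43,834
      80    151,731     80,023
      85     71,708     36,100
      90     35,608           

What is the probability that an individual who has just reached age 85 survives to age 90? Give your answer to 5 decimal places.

0.49657

We want 5p85 = l_90/l_85.
The conditional survival probability is l_90/l_85 = 35,608/71,708 = 0.496569.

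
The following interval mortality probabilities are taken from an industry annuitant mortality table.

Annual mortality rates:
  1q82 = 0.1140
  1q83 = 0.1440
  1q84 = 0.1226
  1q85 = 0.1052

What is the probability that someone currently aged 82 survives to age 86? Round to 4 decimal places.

Chaining the interval survival probabilities: (1 − 0.1140) × (1 − 0.1440) × (1 − 0.1226) × (1 − 0.1052).
= 0.8860 × 0.8560 × 0.8774 × 0.8948 = 0.595431.

0.5954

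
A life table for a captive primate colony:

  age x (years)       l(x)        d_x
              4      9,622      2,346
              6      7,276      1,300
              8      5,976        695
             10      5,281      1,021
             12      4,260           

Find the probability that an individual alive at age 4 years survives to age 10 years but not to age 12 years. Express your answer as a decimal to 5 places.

0.10611

This is the probability of reaching 10 but not 12, conditional on being alive at 4: (l(10) − l(12)) / l(4).
= (5,281 − 4,260) / 9,622 = 1,021 / 9,622 = 0.106111.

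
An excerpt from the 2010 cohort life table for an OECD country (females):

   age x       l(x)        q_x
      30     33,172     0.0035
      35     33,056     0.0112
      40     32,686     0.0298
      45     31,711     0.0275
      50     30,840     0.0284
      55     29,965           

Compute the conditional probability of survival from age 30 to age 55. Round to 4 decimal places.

The conditional survival probability is l(55)/l(30) = 29,965/33,172 = 0.903322.

0.9033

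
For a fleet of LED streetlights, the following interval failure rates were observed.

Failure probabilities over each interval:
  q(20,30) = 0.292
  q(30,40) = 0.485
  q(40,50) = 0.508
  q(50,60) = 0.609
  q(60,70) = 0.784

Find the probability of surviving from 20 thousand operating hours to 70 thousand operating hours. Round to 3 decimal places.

0.015

Survival from 20 to 70 is the product of surviving each interval: (1 − 0.292) × (1 − 0.485) × (1 − 0.508) × (1 − 0.609) × (1 − 0.784).
= 0.708 × 0.515 × 0.492 × 0.391 × 0.216 = 0.015151.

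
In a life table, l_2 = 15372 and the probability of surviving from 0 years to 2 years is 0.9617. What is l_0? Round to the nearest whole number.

15984

l_0 = l_2 / p = 15372 / 0.9617 = 15984.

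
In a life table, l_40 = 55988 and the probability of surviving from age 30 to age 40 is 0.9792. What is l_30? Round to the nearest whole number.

57177

l_30 = l_40 / p = 55988 / 0.9792 = 57177.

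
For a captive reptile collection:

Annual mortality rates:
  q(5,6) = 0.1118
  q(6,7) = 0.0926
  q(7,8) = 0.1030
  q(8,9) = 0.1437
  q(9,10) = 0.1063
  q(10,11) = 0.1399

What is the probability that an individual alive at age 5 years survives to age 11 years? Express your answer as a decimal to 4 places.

0.4758

The overall survival probability is (1 − 0.1118) × (1 − 0.0926) × (1 − 0.1030) × (1 − 0.1437) × (1 − 0.1063) × (1 − 0.1399).
= 0.8882 × 0.9074 × 0.8970 × 0.8563 × 0.8937 × 0.8601 = 0.475848.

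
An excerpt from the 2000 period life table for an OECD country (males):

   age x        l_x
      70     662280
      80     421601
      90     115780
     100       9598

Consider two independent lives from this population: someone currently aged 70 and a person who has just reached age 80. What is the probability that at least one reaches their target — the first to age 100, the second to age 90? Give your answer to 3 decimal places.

p₁ = l_100/l_70 = 9598/662280 = 0.014492; p₂ = l_90/l_80 = 115780/421601 = 0.274620.
P(at least one) = 1 − (1−p₁)(1−p₂) = 1 − 0.985508 × 0.725380 = 0.285132.

0.285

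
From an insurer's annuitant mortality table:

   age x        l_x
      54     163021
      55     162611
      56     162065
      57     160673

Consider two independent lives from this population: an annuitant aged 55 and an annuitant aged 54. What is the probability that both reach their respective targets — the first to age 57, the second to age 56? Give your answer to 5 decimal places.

0.98229

p₁ = l_57/l_55 = 160673/162611 = 0.988082; p₂ = l_56/l_54 = 162065/163021 = 0.994136.
P(both) = p₁ × p₂ = 0.988082 × 0.994136 = 0.982288.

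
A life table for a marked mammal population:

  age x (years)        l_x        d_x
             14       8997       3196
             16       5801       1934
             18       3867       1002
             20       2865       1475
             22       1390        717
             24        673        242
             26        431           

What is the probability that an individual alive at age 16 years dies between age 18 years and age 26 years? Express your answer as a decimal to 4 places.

This is the probability of reaching 18 but not 26, conditional on being alive at 16: (l_18 − l_26) / l_16.
= (3867 − 431) / 5801 = 3436 / 5801 = 0.592312.

0.5923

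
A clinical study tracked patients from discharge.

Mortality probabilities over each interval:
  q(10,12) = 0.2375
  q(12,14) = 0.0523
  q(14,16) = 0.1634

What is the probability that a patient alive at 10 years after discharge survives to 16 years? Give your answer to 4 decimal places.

0.6045

P(survive 10→16) = (1 − 0.2375) × (1 − 0.0523) × (1 − 0.1634).
= 0.7625 × 0.9477 × 0.8366 = 0.604545.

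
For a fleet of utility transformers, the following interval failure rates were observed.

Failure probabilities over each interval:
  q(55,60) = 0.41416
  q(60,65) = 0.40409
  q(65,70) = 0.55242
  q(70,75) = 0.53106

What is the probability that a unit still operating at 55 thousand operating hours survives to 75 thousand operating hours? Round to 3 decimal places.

0.073

Chaining the interval survival probabilities: (1 − 0.41416) × (1 − 0.40409) × (1 − 0.55242) × (1 − 0.53106).
= 0.58584 × 0.59591 × 0.44758 × 0.46894 = 0.073274.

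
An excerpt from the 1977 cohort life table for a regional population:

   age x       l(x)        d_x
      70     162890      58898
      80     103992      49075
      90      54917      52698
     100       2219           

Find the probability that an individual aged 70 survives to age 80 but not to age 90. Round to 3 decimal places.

This is the probability of reaching 80 but not 90, conditional on being alive at 70: (l(80) − l(90)) / l(70).
= (103992 − 54917) / 162890 = 49075 / 162890 = 0.301277.

0.301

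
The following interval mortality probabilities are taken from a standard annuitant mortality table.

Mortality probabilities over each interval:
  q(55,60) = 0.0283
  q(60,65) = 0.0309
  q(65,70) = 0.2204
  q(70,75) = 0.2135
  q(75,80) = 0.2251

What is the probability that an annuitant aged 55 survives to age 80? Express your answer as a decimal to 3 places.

The overall survival probability is (1 − 0.0283) × (1 − 0.0309) × (1 − 0.2204) × (1 − 0.2135) × (1 − 0.2251).
= 0.9717 × 0.9691 × 0.7796 × 0.7865 × 0.7749 = 0.447422.

0.447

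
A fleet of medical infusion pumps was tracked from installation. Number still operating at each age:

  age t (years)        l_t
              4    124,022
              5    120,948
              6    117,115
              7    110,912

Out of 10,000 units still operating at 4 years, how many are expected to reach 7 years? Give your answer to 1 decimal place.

The relevant probability is 110,912/124,022 = 0.894293.
Expected number = 10,000 × 0.894293 = 8942.9.

8942.9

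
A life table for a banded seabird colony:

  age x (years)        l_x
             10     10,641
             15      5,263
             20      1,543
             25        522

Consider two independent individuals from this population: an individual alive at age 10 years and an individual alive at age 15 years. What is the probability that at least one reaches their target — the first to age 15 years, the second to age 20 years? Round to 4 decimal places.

0.6428

p₁ = l_15/l_10 = 5,263/10,641 = 0.494596; p₂ = l_20/l_15 = 1,543/5,263 = 0.293179.
P(at least one) = 1 − (1−p₁)(1−p₂) = 1 − 0.505404 × 0.706821 = 0.642770.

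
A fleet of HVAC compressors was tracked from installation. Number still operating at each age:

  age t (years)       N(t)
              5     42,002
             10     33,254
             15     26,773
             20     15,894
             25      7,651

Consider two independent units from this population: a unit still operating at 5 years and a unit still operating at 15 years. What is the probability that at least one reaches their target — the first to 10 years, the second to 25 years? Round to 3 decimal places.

0.851

p₁ = N(10)/N(5) = 33,254/42,002 = 0.791724; p₂ = N(25)/N(15) = 7,651/26,773 = 0.285773.
P(at least one) = 1 − (1−p₁)(1−p₂) = 1 − 0.208276 × 0.714227 = 0.851244.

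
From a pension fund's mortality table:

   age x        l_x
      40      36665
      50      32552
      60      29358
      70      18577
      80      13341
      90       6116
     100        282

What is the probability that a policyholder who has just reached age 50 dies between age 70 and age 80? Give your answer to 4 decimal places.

We want 20|10q50 = (l_70 − l_80)/l_50.
This is the probability of reaching 70 but not 80, conditional on being alive at 50: (l_70 − l_80) / l_50.
= (18577 − 13341) / 32552 = 5236 / 32552 = 0.160850.

0.1609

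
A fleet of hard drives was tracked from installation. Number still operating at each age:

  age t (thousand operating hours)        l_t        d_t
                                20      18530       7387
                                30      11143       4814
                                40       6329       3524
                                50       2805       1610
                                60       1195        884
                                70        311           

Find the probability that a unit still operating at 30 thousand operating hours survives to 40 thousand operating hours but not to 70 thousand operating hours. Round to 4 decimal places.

This is the probability of reaching 40 but not 70, conditional on being operational at 30: (l_40 − l_70) / l_30.
= (6329 − 311) / 11143 = 6018 / 11143 = 0.540070.

0.5401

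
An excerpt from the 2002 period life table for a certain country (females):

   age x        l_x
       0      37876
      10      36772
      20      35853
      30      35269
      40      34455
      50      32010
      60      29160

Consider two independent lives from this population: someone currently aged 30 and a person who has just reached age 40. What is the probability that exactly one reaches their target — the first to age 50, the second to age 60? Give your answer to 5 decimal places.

p₁ = l_50/l_30 = 32010/35269 = 0.907596; p₂ = l_60/l_40 = 29160/34455 = 0.846321.
P(exactly one) = p₁(1−p₂) + (1−p₁)p₂ = 0.139478 + 0.078203 = 0.217682.

0.21768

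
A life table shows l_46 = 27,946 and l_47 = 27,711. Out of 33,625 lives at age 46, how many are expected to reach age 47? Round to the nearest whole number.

The relevant probability is 27,711/27,946 = 0.991591.
Expected number = 33,625 × 0.991591 = 33342.

33342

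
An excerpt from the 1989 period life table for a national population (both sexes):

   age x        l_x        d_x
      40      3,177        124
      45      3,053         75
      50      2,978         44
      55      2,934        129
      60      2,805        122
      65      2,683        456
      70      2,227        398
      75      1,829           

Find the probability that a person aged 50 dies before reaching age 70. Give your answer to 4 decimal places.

0.2522

P(die before 70 | alive at 50) = 1 − l_70/l_50 = 1 − 2,227/2,978 = (751)/2,978 = 0.252183.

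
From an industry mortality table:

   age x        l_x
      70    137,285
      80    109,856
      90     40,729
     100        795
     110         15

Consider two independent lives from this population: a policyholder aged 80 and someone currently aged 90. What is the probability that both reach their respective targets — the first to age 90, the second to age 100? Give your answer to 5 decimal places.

0.00724

p₁ = l_90/l_80 = 40,729/109,856 = 0.370749; p₂ = l_100/l_90 = 795/40,729 = 0.019519.
P(both) = p₁ × p₂ = 0.370749 × 0.019519 = 0.007237.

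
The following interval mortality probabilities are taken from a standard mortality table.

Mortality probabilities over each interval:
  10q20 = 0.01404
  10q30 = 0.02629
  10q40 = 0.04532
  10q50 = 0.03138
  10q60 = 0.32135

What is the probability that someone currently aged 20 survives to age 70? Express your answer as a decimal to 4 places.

Chaining the interval survival probabilities: (1 − 0.01404) × (1 − 0.02629) × (1 − 0.04532) × (1 − 0.03138) × (1 − 0.32135).
= 0.98596 × 0.97371 × 0.95468 × 0.96862 × 0.67865 = 0.602485.

0.6025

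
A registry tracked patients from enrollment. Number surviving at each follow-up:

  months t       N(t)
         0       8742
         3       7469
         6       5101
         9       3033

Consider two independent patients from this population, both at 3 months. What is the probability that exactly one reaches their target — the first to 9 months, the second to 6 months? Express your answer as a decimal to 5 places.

0.53437

p₁ = N(9)/N(3) = 3033/7469 = 0.406078; p₂ = N(6)/N(3) = 5101/7469 = 0.682956.
P(exactly one) = p₁(1−p₂) + (1−p₁)p₂ = 0.128745 + 0.405623 = 0.534367.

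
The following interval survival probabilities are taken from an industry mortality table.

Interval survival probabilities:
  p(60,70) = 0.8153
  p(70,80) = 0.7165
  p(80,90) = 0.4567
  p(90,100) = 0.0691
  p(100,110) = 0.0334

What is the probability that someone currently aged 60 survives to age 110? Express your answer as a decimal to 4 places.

The overall survival probability is 0.8153 × 0.7165 × 0.4567 × 0.0691 × 0.0334.
= 0.000616.

0.0006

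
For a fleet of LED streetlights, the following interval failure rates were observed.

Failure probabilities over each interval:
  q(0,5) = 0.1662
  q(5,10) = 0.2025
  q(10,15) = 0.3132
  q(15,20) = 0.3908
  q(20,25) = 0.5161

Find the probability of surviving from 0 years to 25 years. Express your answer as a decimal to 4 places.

0.1346

Chaining the interval survival probabilities: (1 − 0.1662) × (1 − 0.2025) × (1 − 0.3132) × (1 − 0.3908) × (1 − 0.5161).
= 0.8338 × 0.7975 × 0.6868 × 0.6092 × 0.4839 = 0.134629.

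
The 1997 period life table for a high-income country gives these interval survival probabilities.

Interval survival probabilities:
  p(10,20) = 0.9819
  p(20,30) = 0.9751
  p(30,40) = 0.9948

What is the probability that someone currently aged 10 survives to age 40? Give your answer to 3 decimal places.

0.952

P(survive 10→40) = 0.9819 × 0.9751 × 0.9948.
= 0.952472.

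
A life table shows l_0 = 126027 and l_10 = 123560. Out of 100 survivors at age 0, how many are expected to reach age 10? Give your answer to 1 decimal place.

98.0

The relevant probability is 123560/126027 = 0.980425.
Expected number = 100 × 0.980425 = 98.0.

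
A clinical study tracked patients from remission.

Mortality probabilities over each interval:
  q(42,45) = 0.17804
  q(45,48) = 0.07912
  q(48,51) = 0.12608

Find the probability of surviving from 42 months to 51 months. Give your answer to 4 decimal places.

0.6615

Survival from 42 to 51 is the product of surviving each interval: (1 − 0.17804) × (1 − 0.07912) × (1 − 0.12608).
= 0.82196 × 0.92088 × 0.87392 = 0.661493.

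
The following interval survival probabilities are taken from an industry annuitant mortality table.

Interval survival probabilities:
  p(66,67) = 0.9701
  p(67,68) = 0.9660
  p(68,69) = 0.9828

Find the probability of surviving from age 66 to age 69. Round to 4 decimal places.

0.9210

P(survive 66→69) = 0.9701 × 0.9660 × 0.9828.
= 0.920998.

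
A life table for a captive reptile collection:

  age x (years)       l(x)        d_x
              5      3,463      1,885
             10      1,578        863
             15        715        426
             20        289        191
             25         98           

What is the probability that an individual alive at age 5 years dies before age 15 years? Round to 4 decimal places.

P(die before 15 | alive at 5) = 1 − l(15)/l(5) = 1 − 715/3,463 = (2,748)/3,463 = 0.793532.

0.7935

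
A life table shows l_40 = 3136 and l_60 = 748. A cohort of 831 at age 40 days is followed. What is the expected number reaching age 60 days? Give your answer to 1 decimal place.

198.2

The relevant probability is 748/3136 = 0.238520.
Expected number = 831 × 0.238520 = 198.2.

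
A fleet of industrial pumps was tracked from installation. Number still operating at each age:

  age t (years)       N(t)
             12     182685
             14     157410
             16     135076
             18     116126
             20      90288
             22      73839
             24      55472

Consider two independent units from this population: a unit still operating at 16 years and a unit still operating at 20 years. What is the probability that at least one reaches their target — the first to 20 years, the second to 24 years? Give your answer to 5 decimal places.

0.87214

p₁ = N(20)/N(16) = 90288/135076 = 0.668424; p₂ = N(24)/N(20) = 55472/90288 = 0.614390.
P(at least one) = 1 − (1−p₁)(1−p₂) = 1 − 0.331576 × 0.385610 = 0.872141.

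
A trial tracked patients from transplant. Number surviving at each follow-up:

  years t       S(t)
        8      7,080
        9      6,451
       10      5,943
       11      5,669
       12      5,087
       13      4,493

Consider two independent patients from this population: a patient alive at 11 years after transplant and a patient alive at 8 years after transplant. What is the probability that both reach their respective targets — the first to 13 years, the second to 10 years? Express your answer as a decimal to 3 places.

p₁ = S(13)/S(11) = 4,493/5,669 = 0.792556; p₂ = S(10)/S(8) = 5,943/7,080 = 0.839407.
P(both) = p₁ × p₂ = 0.792556 × 0.839407 = 0.665277.

0.665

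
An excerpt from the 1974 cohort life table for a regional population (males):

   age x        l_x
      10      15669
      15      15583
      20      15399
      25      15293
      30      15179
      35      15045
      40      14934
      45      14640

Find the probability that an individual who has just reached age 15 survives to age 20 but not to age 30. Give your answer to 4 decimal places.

We want 5|10q15 = (l_20 − l_30)/l_15.
This is the probability of reaching 20 but not 30, conditional on being alive at 15: (l_20 − l_30) / l_15.
= (15399 − 15179) / 15583 = 220 / 15583 = 0.014118.

0.0141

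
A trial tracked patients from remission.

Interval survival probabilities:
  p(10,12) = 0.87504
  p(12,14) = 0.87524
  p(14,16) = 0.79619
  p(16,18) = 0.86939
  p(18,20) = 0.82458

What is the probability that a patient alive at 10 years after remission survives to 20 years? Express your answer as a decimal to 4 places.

0.4371

The overall survival probability is 0.87504 × 0.87524 × 0.79619 × 0.86939 × 0.82458.
= 0.437139.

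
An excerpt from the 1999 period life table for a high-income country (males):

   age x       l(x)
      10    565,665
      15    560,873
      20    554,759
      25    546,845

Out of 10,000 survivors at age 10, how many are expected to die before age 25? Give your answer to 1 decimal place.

332.7

The relevant probability is 1 − 546,845/565,665 = 0.033271.
Expected number = 10,000 × 0.033271 = 332.7.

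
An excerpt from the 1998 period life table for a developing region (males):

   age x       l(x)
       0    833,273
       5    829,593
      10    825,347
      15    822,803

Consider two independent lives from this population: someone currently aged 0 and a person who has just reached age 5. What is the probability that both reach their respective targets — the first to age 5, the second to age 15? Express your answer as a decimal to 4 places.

p₁ = l(5)/l(0) = 829,593/833,273 = 0.995584; p₂ = l(15)/l(5) = 822,803/829,593 = 0.991815.
P(both) = p₁ × p₂ = 0.995584 × 0.991815 = 0.987435.

0.9874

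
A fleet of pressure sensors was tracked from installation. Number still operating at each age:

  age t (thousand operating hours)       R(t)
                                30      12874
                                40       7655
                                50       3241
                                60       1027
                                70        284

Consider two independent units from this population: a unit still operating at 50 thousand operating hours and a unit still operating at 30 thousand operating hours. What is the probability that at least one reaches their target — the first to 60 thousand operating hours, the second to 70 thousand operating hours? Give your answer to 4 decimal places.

p₁ = R(60)/R(50) = 1027/3241 = 0.316878; p₂ = R(70)/R(30) = 284/12874 = 0.022060.
P(at least one) = 1 − (1−p₁)(1−p₂) = 1 − 0.683122 × 0.977940 = 0.331948.

0.3319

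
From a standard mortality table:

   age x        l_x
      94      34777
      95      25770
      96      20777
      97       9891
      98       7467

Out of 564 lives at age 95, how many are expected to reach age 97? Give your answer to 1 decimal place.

216.5

The relevant probability is 9891/25770 = 0.383818.
Expected number = 564 × 0.383818 = 216.5.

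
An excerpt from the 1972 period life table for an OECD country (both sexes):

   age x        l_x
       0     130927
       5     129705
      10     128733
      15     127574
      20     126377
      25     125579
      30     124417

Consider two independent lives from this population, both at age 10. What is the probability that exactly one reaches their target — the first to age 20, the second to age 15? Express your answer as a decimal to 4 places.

p₁ = l_20/l_10 = 126377/128733 = 0.981699; p₂ = l_15/l_10 = 127574/128733 = 0.990997.
P(exactly one) = p₁(1−p₂) + (1−p₁)p₂ = 0.008838 + 0.018136 = 0.026974.

0.0270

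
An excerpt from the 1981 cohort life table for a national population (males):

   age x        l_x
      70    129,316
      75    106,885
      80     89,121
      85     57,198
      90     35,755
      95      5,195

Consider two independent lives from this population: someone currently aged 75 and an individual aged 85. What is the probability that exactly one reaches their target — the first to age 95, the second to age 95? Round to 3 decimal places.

p₁ = l_95/l_75 = 5,195/106,885 = 0.048604; p₂ = l_95/l_85 = 5,195/57,198 = 0.090825.
P(exactly one) = p₁(1−p₂) + (1−p₁)p₂ = 0.044190 + 0.086411 = 0.130600.

0.131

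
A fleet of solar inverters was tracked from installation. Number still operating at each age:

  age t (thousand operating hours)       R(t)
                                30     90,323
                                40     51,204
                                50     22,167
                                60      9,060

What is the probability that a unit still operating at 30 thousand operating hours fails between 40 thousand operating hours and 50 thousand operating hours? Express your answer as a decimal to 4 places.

0.3215

This is the probability of reaching 40 but not 50, conditional on being operational at 30: (R(40) − R(50)) / R(30).
= (51,204 − 22,167) / 90,323 = 29,037 / 90,323 = 0.321480.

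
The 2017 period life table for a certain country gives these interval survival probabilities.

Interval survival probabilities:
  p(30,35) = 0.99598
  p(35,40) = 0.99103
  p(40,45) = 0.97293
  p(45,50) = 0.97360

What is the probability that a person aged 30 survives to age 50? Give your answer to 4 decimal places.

Chaining the interval survival probabilities: 0.99598 × 0.99103 × 0.97293 × 0.97360.
= 0.934974.

0.9350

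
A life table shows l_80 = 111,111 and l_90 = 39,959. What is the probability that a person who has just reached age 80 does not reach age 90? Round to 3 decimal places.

P(die before 90 | alive at 80) = 1 − l_90/l_80 = 1 − 39,959/111,111 = (71,152)/111,111 = 0.640369.

0.640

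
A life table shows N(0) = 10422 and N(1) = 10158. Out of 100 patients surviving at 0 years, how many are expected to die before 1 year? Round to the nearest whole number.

The relevant probability is 1 − 10158/10422 = 0.025331.
Expected number = 100 × 0.025331 = 3.

3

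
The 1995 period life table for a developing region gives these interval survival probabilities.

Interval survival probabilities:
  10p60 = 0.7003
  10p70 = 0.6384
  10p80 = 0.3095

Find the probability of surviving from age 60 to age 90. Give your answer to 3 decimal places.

0.138

Chaining the interval survival probabilities: 0.7003 × 0.6384 × 0.3095.
= 0.138369.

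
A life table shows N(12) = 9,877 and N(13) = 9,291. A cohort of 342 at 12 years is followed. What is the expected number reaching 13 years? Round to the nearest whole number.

322

The relevant probability is 9,291/9,877 = 0.940670.
Expected number = 342 × 0.940670 = 322.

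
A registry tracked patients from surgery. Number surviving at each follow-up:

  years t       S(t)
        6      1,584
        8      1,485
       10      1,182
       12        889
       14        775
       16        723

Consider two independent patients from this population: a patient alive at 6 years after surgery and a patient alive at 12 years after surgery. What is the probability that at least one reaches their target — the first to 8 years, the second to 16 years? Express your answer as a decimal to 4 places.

0.9883

p₁ = S(8)/S(6) = 1,485/1,584 = 0.937500; p₂ = S(16)/S(12) = 723/889 = 0.813273.
P(at least one) = 1 − (1−p₁)(1−p₂) = 1 − 0.062500 × 0.186727 = 0.988330.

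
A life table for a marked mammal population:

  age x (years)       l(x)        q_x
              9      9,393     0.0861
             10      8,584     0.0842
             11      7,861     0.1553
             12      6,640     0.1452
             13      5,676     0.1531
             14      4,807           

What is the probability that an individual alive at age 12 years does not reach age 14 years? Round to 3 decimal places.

P(die before 14 | alive at 12) = 1 − l(14)/l(12) = 1 − 4,807/6,640 = (1,833)/6,640 = 0.276054.

0.276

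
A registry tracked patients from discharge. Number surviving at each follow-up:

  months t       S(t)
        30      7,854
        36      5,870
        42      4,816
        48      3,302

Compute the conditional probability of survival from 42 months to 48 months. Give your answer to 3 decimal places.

0.686

The conditional survival probability is S(48)/S(42) = 3,302/4,816 = 0.685631.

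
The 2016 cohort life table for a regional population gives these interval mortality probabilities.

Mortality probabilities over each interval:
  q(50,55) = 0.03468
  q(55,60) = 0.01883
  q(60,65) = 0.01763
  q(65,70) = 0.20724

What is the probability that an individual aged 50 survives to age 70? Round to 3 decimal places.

Chaining the interval survival probabilities: (1 − 0.03468) × (1 − 0.01883) × (1 − 0.01763) × (1 − 0.20724).
= 0.96532 × 0.98117 × 0.98237 × 0.79276 = 0.737619.

0.738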